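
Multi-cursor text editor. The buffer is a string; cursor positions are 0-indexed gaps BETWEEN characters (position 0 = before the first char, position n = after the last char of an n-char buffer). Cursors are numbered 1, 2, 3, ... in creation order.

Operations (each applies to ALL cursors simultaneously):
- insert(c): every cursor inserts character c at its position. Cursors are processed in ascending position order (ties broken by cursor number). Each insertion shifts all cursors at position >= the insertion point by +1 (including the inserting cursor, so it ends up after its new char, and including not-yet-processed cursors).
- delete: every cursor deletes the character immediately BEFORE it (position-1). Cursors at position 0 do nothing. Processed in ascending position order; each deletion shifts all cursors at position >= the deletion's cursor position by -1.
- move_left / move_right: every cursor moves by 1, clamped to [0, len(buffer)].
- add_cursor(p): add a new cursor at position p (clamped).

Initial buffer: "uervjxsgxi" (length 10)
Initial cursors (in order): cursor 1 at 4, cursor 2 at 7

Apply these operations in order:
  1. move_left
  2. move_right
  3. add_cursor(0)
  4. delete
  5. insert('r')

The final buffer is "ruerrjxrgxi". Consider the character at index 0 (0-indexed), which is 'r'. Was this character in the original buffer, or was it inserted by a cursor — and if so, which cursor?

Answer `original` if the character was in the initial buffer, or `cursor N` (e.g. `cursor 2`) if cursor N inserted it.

Answer: cursor 3

Derivation:
After op 1 (move_left): buffer="uervjxsgxi" (len 10), cursors c1@3 c2@6, authorship ..........
After op 2 (move_right): buffer="uervjxsgxi" (len 10), cursors c1@4 c2@7, authorship ..........
After op 3 (add_cursor(0)): buffer="uervjxsgxi" (len 10), cursors c3@0 c1@4 c2@7, authorship ..........
After op 4 (delete): buffer="uerjxgxi" (len 8), cursors c3@0 c1@3 c2@5, authorship ........
After op 5 (insert('r')): buffer="ruerrjxrgxi" (len 11), cursors c3@1 c1@5 c2@8, authorship 3...1..2...
Authorship (.=original, N=cursor N): 3 . . . 1 . . 2 . . .
Index 0: author = 3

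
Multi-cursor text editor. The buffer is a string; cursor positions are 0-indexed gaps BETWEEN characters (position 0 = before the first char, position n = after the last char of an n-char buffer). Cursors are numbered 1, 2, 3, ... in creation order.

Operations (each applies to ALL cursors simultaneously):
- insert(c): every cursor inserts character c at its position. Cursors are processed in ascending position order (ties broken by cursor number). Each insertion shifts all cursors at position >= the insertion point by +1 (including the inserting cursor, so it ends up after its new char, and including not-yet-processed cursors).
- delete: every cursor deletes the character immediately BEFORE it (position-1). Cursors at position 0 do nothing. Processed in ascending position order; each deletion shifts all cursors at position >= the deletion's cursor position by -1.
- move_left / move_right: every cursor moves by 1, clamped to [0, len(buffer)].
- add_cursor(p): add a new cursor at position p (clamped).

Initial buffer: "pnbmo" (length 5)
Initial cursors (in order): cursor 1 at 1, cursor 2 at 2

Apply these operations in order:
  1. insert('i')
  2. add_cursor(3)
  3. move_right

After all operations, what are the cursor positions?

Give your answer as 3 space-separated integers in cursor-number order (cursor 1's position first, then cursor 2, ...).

After op 1 (insert('i')): buffer="pinibmo" (len 7), cursors c1@2 c2@4, authorship .1.2...
After op 2 (add_cursor(3)): buffer="pinibmo" (len 7), cursors c1@2 c3@3 c2@4, authorship .1.2...
After op 3 (move_right): buffer="pinibmo" (len 7), cursors c1@3 c3@4 c2@5, authorship .1.2...

Answer: 3 5 4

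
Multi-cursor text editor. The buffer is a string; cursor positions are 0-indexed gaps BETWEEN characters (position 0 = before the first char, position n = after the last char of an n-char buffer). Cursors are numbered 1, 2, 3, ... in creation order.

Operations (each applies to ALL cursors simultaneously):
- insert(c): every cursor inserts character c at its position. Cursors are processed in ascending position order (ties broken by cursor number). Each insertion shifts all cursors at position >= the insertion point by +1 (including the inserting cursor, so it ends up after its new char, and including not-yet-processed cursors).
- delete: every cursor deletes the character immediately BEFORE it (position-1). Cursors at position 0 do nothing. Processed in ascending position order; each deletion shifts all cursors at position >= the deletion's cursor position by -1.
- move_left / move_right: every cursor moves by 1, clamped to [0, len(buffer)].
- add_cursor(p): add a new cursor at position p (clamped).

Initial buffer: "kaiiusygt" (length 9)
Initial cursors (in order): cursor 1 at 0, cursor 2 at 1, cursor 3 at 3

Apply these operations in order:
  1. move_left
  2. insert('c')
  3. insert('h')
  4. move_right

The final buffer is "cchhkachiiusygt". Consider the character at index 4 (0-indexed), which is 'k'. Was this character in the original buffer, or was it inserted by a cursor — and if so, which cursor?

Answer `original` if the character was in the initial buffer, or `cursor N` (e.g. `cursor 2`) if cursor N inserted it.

Answer: original

Derivation:
After op 1 (move_left): buffer="kaiiusygt" (len 9), cursors c1@0 c2@0 c3@2, authorship .........
After op 2 (insert('c')): buffer="cckaciiusygt" (len 12), cursors c1@2 c2@2 c3@5, authorship 12..3.......
After op 3 (insert('h')): buffer="cchhkachiiusygt" (len 15), cursors c1@4 c2@4 c3@8, authorship 1212..33.......
After op 4 (move_right): buffer="cchhkachiiusygt" (len 15), cursors c1@5 c2@5 c3@9, authorship 1212..33.......
Authorship (.=original, N=cursor N): 1 2 1 2 . . 3 3 . . . . . . .
Index 4: author = original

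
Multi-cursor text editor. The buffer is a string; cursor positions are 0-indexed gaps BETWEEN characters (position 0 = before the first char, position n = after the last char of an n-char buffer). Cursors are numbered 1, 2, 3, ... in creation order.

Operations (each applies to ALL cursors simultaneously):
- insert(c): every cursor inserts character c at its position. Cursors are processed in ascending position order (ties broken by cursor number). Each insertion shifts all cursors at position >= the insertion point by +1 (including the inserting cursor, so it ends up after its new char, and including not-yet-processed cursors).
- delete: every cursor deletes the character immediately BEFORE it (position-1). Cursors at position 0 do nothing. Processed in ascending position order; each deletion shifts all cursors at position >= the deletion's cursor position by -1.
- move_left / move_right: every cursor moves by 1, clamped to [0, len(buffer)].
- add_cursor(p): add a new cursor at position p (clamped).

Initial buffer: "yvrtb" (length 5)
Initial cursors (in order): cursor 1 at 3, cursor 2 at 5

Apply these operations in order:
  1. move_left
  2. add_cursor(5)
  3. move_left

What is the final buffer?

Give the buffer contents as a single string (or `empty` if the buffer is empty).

Answer: yvrtb

Derivation:
After op 1 (move_left): buffer="yvrtb" (len 5), cursors c1@2 c2@4, authorship .....
After op 2 (add_cursor(5)): buffer="yvrtb" (len 5), cursors c1@2 c2@4 c3@5, authorship .....
After op 3 (move_left): buffer="yvrtb" (len 5), cursors c1@1 c2@3 c3@4, authorship .....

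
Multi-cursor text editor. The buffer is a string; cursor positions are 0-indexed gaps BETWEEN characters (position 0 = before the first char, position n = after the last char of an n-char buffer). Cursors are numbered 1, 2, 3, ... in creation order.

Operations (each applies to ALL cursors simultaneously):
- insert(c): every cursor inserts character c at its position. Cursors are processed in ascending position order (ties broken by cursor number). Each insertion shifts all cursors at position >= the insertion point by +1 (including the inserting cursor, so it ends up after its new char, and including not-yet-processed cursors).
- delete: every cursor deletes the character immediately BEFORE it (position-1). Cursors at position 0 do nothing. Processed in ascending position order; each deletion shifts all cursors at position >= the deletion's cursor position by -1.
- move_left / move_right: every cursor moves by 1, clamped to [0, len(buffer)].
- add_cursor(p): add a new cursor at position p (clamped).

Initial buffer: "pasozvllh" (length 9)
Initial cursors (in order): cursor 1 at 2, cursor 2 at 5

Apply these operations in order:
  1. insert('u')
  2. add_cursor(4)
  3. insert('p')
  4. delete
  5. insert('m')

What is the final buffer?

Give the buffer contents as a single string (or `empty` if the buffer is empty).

After op 1 (insert('u')): buffer="pausozuvllh" (len 11), cursors c1@3 c2@7, authorship ..1...2....
After op 2 (add_cursor(4)): buffer="pausozuvllh" (len 11), cursors c1@3 c3@4 c2@7, authorship ..1...2....
After op 3 (insert('p')): buffer="paupspozupvllh" (len 14), cursors c1@4 c3@6 c2@10, authorship ..11.3..22....
After op 4 (delete): buffer="pausozuvllh" (len 11), cursors c1@3 c3@4 c2@7, authorship ..1...2....
After op 5 (insert('m')): buffer="paumsmozumvllh" (len 14), cursors c1@4 c3@6 c2@10, authorship ..11.3..22....

Answer: paumsmozumvllh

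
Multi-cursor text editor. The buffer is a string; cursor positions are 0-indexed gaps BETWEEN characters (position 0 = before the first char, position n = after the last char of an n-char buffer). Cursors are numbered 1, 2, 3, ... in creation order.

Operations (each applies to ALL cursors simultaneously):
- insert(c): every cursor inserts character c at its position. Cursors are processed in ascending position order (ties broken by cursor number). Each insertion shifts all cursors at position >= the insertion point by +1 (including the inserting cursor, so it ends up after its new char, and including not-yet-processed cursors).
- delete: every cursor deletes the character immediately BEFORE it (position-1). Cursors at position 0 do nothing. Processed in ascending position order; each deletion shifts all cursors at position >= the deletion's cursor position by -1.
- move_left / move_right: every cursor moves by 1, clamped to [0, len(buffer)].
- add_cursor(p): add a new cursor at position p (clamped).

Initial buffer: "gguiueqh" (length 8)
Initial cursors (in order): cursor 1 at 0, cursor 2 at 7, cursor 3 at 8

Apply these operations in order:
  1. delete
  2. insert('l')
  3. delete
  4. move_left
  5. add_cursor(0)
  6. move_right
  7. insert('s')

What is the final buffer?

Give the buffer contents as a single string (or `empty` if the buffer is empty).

Answer: gssguiuess

Derivation:
After op 1 (delete): buffer="gguiue" (len 6), cursors c1@0 c2@6 c3@6, authorship ......
After op 2 (insert('l')): buffer="lgguiuell" (len 9), cursors c1@1 c2@9 c3@9, authorship 1......23
After op 3 (delete): buffer="gguiue" (len 6), cursors c1@0 c2@6 c3@6, authorship ......
After op 4 (move_left): buffer="gguiue" (len 6), cursors c1@0 c2@5 c3@5, authorship ......
After op 5 (add_cursor(0)): buffer="gguiue" (len 6), cursors c1@0 c4@0 c2@5 c3@5, authorship ......
After op 6 (move_right): buffer="gguiue" (len 6), cursors c1@1 c4@1 c2@6 c3@6, authorship ......
After op 7 (insert('s')): buffer="gssguiuess" (len 10), cursors c1@3 c4@3 c2@10 c3@10, authorship .14.....23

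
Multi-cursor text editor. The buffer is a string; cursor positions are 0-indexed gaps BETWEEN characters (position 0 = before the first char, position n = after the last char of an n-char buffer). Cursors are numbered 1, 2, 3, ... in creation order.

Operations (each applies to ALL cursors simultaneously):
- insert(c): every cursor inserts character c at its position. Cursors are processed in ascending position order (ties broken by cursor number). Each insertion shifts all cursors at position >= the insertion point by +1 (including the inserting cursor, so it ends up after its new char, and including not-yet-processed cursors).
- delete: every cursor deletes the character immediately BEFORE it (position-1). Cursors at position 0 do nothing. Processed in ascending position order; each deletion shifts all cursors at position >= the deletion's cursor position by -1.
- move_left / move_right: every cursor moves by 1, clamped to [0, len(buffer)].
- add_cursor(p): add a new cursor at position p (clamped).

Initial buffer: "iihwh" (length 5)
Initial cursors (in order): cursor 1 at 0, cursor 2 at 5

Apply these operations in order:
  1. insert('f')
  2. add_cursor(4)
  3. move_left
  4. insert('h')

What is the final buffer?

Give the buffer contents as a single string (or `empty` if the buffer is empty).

Answer: hfiihhwhhf

Derivation:
After op 1 (insert('f')): buffer="fiihwhf" (len 7), cursors c1@1 c2@7, authorship 1.....2
After op 2 (add_cursor(4)): buffer="fiihwhf" (len 7), cursors c1@1 c3@4 c2@7, authorship 1.....2
After op 3 (move_left): buffer="fiihwhf" (len 7), cursors c1@0 c3@3 c2@6, authorship 1.....2
After op 4 (insert('h')): buffer="hfiihhwhhf" (len 10), cursors c1@1 c3@5 c2@9, authorship 11..3...22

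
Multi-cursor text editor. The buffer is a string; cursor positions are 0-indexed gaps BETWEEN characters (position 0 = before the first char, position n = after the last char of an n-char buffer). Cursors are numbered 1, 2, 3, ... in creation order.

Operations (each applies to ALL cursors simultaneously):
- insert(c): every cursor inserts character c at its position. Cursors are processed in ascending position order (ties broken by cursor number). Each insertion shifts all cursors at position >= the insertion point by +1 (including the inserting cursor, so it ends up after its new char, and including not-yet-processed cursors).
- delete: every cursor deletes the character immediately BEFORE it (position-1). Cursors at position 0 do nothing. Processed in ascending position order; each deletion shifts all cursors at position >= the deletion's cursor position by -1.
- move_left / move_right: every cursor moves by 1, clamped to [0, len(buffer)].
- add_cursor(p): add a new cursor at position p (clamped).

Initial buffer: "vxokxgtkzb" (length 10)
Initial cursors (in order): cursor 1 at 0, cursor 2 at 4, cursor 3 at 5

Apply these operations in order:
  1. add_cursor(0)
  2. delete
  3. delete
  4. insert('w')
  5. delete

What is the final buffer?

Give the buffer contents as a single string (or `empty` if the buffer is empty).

After op 1 (add_cursor(0)): buffer="vxokxgtkzb" (len 10), cursors c1@0 c4@0 c2@4 c3@5, authorship ..........
After op 2 (delete): buffer="vxogtkzb" (len 8), cursors c1@0 c4@0 c2@3 c3@3, authorship ........
After op 3 (delete): buffer="vgtkzb" (len 6), cursors c1@0 c4@0 c2@1 c3@1, authorship ......
After op 4 (insert('w')): buffer="wwvwwgtkzb" (len 10), cursors c1@2 c4@2 c2@5 c3@5, authorship 14.23.....
After op 5 (delete): buffer="vgtkzb" (len 6), cursors c1@0 c4@0 c2@1 c3@1, authorship ......

Answer: vgtkzb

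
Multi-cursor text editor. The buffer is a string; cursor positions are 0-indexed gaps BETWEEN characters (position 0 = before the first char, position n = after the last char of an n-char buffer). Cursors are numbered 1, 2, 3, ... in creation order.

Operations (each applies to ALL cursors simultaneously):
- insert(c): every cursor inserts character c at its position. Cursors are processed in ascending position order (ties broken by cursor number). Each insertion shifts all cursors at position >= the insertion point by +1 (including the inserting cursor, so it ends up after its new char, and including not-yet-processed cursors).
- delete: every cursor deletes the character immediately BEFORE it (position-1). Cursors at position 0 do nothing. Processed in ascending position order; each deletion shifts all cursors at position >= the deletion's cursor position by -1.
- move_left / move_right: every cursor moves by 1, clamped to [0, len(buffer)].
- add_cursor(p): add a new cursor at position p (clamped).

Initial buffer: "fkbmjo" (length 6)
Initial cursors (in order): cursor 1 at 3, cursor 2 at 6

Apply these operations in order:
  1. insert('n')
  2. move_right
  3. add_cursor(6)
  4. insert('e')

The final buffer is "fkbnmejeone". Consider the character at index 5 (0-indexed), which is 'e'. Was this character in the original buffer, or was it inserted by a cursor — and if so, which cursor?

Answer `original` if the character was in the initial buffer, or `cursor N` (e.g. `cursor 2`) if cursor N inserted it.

After op 1 (insert('n')): buffer="fkbnmjon" (len 8), cursors c1@4 c2@8, authorship ...1...2
After op 2 (move_right): buffer="fkbnmjon" (len 8), cursors c1@5 c2@8, authorship ...1...2
After op 3 (add_cursor(6)): buffer="fkbnmjon" (len 8), cursors c1@5 c3@6 c2@8, authorship ...1...2
After op 4 (insert('e')): buffer="fkbnmejeone" (len 11), cursors c1@6 c3@8 c2@11, authorship ...1.1.3.22
Authorship (.=original, N=cursor N): . . . 1 . 1 . 3 . 2 2
Index 5: author = 1

Answer: cursor 1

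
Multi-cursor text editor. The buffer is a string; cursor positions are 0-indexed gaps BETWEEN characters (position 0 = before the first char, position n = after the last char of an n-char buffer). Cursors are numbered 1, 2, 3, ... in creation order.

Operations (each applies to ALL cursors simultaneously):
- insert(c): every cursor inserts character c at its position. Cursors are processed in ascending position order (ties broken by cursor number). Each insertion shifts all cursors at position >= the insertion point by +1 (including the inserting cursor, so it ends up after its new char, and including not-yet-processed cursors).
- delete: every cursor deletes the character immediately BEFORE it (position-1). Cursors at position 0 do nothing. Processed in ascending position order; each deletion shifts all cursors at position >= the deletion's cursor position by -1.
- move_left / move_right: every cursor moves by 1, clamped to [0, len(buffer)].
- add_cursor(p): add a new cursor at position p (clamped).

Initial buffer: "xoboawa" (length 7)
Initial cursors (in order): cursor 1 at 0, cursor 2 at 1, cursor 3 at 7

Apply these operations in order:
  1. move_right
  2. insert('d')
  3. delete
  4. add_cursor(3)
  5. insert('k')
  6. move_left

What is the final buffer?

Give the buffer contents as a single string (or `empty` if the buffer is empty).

Answer: xkokbkoawak

Derivation:
After op 1 (move_right): buffer="xoboawa" (len 7), cursors c1@1 c2@2 c3@7, authorship .......
After op 2 (insert('d')): buffer="xdodboawad" (len 10), cursors c1@2 c2@4 c3@10, authorship .1.2.....3
After op 3 (delete): buffer="xoboawa" (len 7), cursors c1@1 c2@2 c3@7, authorship .......
After op 4 (add_cursor(3)): buffer="xoboawa" (len 7), cursors c1@1 c2@2 c4@3 c3@7, authorship .......
After op 5 (insert('k')): buffer="xkokbkoawak" (len 11), cursors c1@2 c2@4 c4@6 c3@11, authorship .1.2.4....3
After op 6 (move_left): buffer="xkokbkoawak" (len 11), cursors c1@1 c2@3 c4@5 c3@10, authorship .1.2.4....3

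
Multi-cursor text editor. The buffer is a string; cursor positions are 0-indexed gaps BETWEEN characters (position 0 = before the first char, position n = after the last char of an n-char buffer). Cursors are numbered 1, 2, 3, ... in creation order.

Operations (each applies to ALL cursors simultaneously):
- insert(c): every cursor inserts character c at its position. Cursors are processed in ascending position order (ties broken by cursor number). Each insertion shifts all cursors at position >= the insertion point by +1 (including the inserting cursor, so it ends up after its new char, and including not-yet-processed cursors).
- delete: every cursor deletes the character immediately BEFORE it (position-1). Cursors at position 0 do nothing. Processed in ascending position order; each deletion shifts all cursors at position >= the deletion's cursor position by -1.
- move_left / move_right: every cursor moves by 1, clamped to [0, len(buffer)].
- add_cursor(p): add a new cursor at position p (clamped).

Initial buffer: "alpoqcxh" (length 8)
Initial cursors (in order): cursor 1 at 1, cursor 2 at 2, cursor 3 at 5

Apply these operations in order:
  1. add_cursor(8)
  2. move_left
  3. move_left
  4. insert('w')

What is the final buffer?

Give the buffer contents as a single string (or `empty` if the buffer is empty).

Answer: wwalpwoqcwxh

Derivation:
After op 1 (add_cursor(8)): buffer="alpoqcxh" (len 8), cursors c1@1 c2@2 c3@5 c4@8, authorship ........
After op 2 (move_left): buffer="alpoqcxh" (len 8), cursors c1@0 c2@1 c3@4 c4@7, authorship ........
After op 3 (move_left): buffer="alpoqcxh" (len 8), cursors c1@0 c2@0 c3@3 c4@6, authorship ........
After op 4 (insert('w')): buffer="wwalpwoqcwxh" (len 12), cursors c1@2 c2@2 c3@6 c4@10, authorship 12...3...4..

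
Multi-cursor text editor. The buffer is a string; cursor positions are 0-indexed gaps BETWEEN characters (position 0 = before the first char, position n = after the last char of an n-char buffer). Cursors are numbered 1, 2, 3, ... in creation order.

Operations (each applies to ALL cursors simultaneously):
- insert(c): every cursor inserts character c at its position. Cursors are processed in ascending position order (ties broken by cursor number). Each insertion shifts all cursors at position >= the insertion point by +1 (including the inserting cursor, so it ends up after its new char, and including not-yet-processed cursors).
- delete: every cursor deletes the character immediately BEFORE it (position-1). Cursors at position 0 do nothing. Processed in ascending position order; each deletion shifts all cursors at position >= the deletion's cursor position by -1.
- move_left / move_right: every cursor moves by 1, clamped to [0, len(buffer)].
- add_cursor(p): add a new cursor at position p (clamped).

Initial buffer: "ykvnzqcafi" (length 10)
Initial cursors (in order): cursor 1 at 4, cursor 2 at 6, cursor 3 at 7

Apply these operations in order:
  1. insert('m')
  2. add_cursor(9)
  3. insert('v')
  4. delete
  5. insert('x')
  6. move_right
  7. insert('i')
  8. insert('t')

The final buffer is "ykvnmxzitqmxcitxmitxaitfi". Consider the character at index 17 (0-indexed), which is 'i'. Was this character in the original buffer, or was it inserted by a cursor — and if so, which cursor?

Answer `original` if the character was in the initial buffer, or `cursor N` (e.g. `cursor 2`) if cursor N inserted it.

After op 1 (insert('m')): buffer="ykvnmzqmcmafi" (len 13), cursors c1@5 c2@8 c3@10, authorship ....1..2.3...
After op 2 (add_cursor(9)): buffer="ykvnmzqmcmafi" (len 13), cursors c1@5 c2@8 c4@9 c3@10, authorship ....1..2.3...
After op 3 (insert('v')): buffer="ykvnmvzqmvcvmvafi" (len 17), cursors c1@6 c2@10 c4@12 c3@14, authorship ....11..22.433...
After op 4 (delete): buffer="ykvnmzqmcmafi" (len 13), cursors c1@5 c2@8 c4@9 c3@10, authorship ....1..2.3...
After op 5 (insert('x')): buffer="ykvnmxzqmxcxmxafi" (len 17), cursors c1@6 c2@10 c4@12 c3@14, authorship ....11..22.433...
After op 6 (move_right): buffer="ykvnmxzqmxcxmxafi" (len 17), cursors c1@7 c2@11 c4@13 c3@15, authorship ....11..22.433...
After op 7 (insert('i')): buffer="ykvnmxziqmxcixmixaifi" (len 21), cursors c1@8 c2@13 c4@16 c3@19, authorship ....11.1.22.24343.3..
After op 8 (insert('t')): buffer="ykvnmxzitqmxcitxmitxaitfi" (len 25), cursors c1@9 c2@15 c4@19 c3@23, authorship ....11.11.22.2243443.33..
Authorship (.=original, N=cursor N): . . . . 1 1 . 1 1 . 2 2 . 2 2 4 3 4 4 3 . 3 3 . .
Index 17: author = 4

Answer: cursor 4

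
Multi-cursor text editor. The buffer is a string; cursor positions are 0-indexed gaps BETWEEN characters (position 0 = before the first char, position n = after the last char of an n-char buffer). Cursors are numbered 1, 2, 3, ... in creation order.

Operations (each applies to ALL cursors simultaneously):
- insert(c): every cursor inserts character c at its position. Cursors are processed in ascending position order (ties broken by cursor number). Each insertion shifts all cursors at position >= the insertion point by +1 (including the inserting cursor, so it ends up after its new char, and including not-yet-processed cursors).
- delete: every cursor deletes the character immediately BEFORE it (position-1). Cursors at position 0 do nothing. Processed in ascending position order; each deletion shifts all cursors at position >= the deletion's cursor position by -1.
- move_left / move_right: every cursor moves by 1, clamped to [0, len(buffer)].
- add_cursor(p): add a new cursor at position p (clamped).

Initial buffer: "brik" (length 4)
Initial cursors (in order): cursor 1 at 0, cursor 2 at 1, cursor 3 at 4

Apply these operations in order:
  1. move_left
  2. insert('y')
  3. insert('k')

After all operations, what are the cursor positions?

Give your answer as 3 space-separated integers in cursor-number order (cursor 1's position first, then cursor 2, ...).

Answer: 4 4 9

Derivation:
After op 1 (move_left): buffer="brik" (len 4), cursors c1@0 c2@0 c3@3, authorship ....
After op 2 (insert('y')): buffer="yybriyk" (len 7), cursors c1@2 c2@2 c3@6, authorship 12...3.
After op 3 (insert('k')): buffer="yykkbriykk" (len 10), cursors c1@4 c2@4 c3@9, authorship 1212...33.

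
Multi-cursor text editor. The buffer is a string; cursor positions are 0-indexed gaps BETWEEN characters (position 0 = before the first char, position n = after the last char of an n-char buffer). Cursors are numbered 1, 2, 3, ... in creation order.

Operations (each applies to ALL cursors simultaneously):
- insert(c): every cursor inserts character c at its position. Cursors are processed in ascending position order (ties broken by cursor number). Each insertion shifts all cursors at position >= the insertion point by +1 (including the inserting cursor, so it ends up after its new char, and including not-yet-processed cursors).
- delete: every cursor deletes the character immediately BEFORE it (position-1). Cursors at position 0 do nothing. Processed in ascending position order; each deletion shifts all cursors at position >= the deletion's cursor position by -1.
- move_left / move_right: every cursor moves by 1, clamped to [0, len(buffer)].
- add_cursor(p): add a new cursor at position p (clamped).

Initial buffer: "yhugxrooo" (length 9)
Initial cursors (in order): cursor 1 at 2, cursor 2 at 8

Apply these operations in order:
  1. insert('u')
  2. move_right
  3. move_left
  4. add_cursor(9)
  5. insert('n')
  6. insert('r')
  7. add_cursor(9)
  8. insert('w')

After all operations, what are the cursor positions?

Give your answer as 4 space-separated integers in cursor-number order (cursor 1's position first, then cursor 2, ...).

After op 1 (insert('u')): buffer="yhuugxroouo" (len 11), cursors c1@3 c2@10, authorship ..1......2.
After op 2 (move_right): buffer="yhuugxroouo" (len 11), cursors c1@4 c2@11, authorship ..1......2.
After op 3 (move_left): buffer="yhuugxroouo" (len 11), cursors c1@3 c2@10, authorship ..1......2.
After op 4 (add_cursor(9)): buffer="yhuugxroouo" (len 11), cursors c1@3 c3@9 c2@10, authorship ..1......2.
After op 5 (insert('n')): buffer="yhunugxroonuno" (len 14), cursors c1@4 c3@11 c2@13, authorship ..11......322.
After op 6 (insert('r')): buffer="yhunrugxroonrunro" (len 17), cursors c1@5 c3@13 c2@16, authorship ..111......33222.
After op 7 (add_cursor(9)): buffer="yhunrugxroonrunro" (len 17), cursors c1@5 c4@9 c3@13 c2@16, authorship ..111......33222.
After op 8 (insert('w')): buffer="yhunrwugxrwoonrwunrwo" (len 21), cursors c1@6 c4@11 c3@16 c2@20, authorship ..1111....4..3332222.

Answer: 6 20 16 11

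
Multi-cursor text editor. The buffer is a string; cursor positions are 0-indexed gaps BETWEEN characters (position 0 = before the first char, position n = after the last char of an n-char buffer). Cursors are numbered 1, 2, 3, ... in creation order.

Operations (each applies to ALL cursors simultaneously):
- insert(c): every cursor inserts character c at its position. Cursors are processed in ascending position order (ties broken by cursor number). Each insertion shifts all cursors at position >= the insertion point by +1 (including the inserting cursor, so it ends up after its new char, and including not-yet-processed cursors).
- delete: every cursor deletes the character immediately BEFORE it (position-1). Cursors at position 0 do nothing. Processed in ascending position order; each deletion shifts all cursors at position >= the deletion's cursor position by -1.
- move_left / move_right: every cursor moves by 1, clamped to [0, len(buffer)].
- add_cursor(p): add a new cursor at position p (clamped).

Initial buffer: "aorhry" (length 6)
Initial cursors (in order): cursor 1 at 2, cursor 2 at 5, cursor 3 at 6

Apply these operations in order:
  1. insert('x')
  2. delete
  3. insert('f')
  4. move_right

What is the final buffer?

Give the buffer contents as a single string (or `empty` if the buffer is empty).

After op 1 (insert('x')): buffer="aoxrhrxyx" (len 9), cursors c1@3 c2@7 c3@9, authorship ..1...2.3
After op 2 (delete): buffer="aorhry" (len 6), cursors c1@2 c2@5 c3@6, authorship ......
After op 3 (insert('f')): buffer="aofrhrfyf" (len 9), cursors c1@3 c2@7 c3@9, authorship ..1...2.3
After op 4 (move_right): buffer="aofrhrfyf" (len 9), cursors c1@4 c2@8 c3@9, authorship ..1...2.3

Answer: aofrhrfyf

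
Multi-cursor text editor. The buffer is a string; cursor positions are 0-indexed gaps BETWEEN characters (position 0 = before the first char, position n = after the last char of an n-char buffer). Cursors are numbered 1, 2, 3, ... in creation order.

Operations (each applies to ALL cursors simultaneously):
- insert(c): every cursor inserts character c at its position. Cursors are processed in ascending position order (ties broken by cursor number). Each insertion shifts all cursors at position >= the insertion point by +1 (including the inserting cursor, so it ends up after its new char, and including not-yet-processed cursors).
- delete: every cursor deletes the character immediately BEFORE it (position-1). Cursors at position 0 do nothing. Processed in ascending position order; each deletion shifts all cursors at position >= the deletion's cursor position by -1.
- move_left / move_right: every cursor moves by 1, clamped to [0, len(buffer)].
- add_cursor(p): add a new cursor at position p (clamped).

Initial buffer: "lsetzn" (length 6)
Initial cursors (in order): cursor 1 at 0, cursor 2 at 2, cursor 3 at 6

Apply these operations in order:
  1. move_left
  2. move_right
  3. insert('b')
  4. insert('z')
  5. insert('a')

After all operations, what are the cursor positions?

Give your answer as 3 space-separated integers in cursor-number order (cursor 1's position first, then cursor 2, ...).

After op 1 (move_left): buffer="lsetzn" (len 6), cursors c1@0 c2@1 c3@5, authorship ......
After op 2 (move_right): buffer="lsetzn" (len 6), cursors c1@1 c2@2 c3@6, authorship ......
After op 3 (insert('b')): buffer="lbsbetznb" (len 9), cursors c1@2 c2@4 c3@9, authorship .1.2....3
After op 4 (insert('z')): buffer="lbzsbzetznbz" (len 12), cursors c1@3 c2@6 c3@12, authorship .11.22....33
After op 5 (insert('a')): buffer="lbzasbzaetznbza" (len 15), cursors c1@4 c2@8 c3@15, authorship .111.222....333

Answer: 4 8 15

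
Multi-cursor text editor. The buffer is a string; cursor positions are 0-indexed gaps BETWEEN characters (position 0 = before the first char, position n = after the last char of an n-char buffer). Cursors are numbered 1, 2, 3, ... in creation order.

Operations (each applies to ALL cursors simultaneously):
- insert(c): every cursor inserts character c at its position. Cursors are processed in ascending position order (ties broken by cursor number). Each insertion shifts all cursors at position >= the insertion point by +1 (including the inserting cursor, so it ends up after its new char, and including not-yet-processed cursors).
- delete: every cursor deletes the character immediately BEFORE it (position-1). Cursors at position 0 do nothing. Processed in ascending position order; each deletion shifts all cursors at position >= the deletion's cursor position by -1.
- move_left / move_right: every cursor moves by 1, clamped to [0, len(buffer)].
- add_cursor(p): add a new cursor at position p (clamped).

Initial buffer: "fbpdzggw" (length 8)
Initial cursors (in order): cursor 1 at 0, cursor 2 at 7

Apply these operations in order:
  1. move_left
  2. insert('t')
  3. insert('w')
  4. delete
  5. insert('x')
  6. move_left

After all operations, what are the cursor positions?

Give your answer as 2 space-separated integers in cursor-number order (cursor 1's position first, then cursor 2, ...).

After op 1 (move_left): buffer="fbpdzggw" (len 8), cursors c1@0 c2@6, authorship ........
After op 2 (insert('t')): buffer="tfbpdzgtgw" (len 10), cursors c1@1 c2@8, authorship 1......2..
After op 3 (insert('w')): buffer="twfbpdzgtwgw" (len 12), cursors c1@2 c2@10, authorship 11......22..
After op 4 (delete): buffer="tfbpdzgtgw" (len 10), cursors c1@1 c2@8, authorship 1......2..
After op 5 (insert('x')): buffer="txfbpdzgtxgw" (len 12), cursors c1@2 c2@10, authorship 11......22..
After op 6 (move_left): buffer="txfbpdzgtxgw" (len 12), cursors c1@1 c2@9, authorship 11......22..

Answer: 1 9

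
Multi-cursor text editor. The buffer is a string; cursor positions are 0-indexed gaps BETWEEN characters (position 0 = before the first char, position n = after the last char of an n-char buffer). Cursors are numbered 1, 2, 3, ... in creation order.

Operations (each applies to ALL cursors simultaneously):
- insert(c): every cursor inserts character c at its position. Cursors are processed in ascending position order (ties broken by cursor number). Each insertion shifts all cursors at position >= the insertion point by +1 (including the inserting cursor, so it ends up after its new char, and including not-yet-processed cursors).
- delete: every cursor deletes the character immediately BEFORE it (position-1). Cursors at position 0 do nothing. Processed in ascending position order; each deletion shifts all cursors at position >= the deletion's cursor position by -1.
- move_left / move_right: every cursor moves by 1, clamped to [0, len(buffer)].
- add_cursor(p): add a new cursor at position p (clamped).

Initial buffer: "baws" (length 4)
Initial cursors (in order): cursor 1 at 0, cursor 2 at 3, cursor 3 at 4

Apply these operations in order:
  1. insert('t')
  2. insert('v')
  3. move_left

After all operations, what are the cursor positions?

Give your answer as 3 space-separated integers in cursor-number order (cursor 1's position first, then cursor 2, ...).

After op 1 (insert('t')): buffer="tbawtst" (len 7), cursors c1@1 c2@5 c3@7, authorship 1...2.3
After op 2 (insert('v')): buffer="tvbawtvstv" (len 10), cursors c1@2 c2@7 c3@10, authorship 11...22.33
After op 3 (move_left): buffer="tvbawtvstv" (len 10), cursors c1@1 c2@6 c3@9, authorship 11...22.33

Answer: 1 6 9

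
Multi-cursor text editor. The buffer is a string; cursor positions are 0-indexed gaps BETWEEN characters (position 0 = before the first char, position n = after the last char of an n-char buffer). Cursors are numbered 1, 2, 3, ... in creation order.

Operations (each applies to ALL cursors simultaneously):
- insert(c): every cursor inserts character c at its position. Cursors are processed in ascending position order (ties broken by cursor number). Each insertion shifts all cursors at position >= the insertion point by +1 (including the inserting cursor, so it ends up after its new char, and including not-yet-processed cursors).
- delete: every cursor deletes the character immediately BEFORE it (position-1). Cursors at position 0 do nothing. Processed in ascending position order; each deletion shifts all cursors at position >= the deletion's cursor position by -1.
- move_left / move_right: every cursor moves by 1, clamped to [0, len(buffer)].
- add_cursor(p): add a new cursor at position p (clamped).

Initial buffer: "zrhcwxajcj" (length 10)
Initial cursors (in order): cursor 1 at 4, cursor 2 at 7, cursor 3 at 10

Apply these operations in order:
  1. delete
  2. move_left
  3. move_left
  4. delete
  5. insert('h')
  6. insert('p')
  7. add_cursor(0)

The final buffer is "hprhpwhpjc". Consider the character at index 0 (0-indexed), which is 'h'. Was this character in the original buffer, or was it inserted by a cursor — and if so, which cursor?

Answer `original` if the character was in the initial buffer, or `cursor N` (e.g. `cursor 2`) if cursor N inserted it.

Answer: cursor 1

Derivation:
After op 1 (delete): buffer="zrhwxjc" (len 7), cursors c1@3 c2@5 c3@7, authorship .......
After op 2 (move_left): buffer="zrhwxjc" (len 7), cursors c1@2 c2@4 c3@6, authorship .......
After op 3 (move_left): buffer="zrhwxjc" (len 7), cursors c1@1 c2@3 c3@5, authorship .......
After op 4 (delete): buffer="rwjc" (len 4), cursors c1@0 c2@1 c3@2, authorship ....
After op 5 (insert('h')): buffer="hrhwhjc" (len 7), cursors c1@1 c2@3 c3@5, authorship 1.2.3..
After op 6 (insert('p')): buffer="hprhpwhpjc" (len 10), cursors c1@2 c2@5 c3@8, authorship 11.22.33..
After op 7 (add_cursor(0)): buffer="hprhpwhpjc" (len 10), cursors c4@0 c1@2 c2@5 c3@8, authorship 11.22.33..
Authorship (.=original, N=cursor N): 1 1 . 2 2 . 3 3 . .
Index 0: author = 1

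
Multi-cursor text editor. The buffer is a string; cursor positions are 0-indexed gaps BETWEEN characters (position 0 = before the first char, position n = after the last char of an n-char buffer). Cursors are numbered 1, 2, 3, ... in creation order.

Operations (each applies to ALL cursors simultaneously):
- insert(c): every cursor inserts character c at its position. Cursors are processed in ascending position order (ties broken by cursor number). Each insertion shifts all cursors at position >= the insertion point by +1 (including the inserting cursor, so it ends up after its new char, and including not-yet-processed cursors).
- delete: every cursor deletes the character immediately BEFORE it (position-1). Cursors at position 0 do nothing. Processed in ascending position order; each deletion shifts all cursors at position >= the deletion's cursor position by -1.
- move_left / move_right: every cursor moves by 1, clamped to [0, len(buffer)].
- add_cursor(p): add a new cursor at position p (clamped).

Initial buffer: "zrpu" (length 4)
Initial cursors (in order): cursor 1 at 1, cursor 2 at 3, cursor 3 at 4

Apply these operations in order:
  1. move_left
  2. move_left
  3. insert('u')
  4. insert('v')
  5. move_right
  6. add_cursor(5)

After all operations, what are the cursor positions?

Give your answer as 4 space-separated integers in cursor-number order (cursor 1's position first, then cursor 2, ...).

Answer: 3 6 9 5

Derivation:
After op 1 (move_left): buffer="zrpu" (len 4), cursors c1@0 c2@2 c3@3, authorship ....
After op 2 (move_left): buffer="zrpu" (len 4), cursors c1@0 c2@1 c3@2, authorship ....
After op 3 (insert('u')): buffer="uzurupu" (len 7), cursors c1@1 c2@3 c3@5, authorship 1.2.3..
After op 4 (insert('v')): buffer="uvzuvruvpu" (len 10), cursors c1@2 c2@5 c3@8, authorship 11.22.33..
After op 5 (move_right): buffer="uvzuvruvpu" (len 10), cursors c1@3 c2@6 c3@9, authorship 11.22.33..
After op 6 (add_cursor(5)): buffer="uvzuvruvpu" (len 10), cursors c1@3 c4@5 c2@6 c3@9, authorship 11.22.33..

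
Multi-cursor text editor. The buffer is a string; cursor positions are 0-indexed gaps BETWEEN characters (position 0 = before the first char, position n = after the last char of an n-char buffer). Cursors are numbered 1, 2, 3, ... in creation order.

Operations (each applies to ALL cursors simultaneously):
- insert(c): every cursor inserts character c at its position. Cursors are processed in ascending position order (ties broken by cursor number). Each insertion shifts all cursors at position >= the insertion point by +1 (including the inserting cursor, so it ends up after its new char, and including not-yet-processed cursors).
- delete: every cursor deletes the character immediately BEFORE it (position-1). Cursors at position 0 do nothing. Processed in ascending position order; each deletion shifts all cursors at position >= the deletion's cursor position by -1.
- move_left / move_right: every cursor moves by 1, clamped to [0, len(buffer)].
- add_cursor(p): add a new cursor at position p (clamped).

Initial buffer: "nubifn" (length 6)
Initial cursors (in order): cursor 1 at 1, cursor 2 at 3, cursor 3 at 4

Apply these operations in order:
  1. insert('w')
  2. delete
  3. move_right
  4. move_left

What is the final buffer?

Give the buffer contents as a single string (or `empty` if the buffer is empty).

After op 1 (insert('w')): buffer="nwubwiwfn" (len 9), cursors c1@2 c2@5 c3@7, authorship .1..2.3..
After op 2 (delete): buffer="nubifn" (len 6), cursors c1@1 c2@3 c3@4, authorship ......
After op 3 (move_right): buffer="nubifn" (len 6), cursors c1@2 c2@4 c3@5, authorship ......
After op 4 (move_left): buffer="nubifn" (len 6), cursors c1@1 c2@3 c3@4, authorship ......

Answer: nubifn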